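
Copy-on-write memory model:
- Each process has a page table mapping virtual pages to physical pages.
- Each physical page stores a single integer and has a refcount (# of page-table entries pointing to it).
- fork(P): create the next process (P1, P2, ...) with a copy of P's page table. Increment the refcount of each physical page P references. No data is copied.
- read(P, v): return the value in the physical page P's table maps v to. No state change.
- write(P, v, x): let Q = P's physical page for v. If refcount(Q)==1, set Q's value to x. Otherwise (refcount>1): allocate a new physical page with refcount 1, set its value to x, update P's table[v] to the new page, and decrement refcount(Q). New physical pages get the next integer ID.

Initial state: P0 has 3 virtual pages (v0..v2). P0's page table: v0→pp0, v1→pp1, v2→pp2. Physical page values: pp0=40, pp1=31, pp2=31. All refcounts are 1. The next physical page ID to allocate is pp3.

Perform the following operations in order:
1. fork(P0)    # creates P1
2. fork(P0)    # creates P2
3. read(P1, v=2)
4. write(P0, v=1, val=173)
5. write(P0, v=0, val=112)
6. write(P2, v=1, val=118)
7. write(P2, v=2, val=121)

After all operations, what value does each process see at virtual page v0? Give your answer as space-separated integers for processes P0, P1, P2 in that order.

Op 1: fork(P0) -> P1. 3 ppages; refcounts: pp0:2 pp1:2 pp2:2
Op 2: fork(P0) -> P2. 3 ppages; refcounts: pp0:3 pp1:3 pp2:3
Op 3: read(P1, v2) -> 31. No state change.
Op 4: write(P0, v1, 173). refcount(pp1)=3>1 -> COPY to pp3. 4 ppages; refcounts: pp0:3 pp1:2 pp2:3 pp3:1
Op 5: write(P0, v0, 112). refcount(pp0)=3>1 -> COPY to pp4. 5 ppages; refcounts: pp0:2 pp1:2 pp2:3 pp3:1 pp4:1
Op 6: write(P2, v1, 118). refcount(pp1)=2>1 -> COPY to pp5. 6 ppages; refcounts: pp0:2 pp1:1 pp2:3 pp3:1 pp4:1 pp5:1
Op 7: write(P2, v2, 121). refcount(pp2)=3>1 -> COPY to pp6. 7 ppages; refcounts: pp0:2 pp1:1 pp2:2 pp3:1 pp4:1 pp5:1 pp6:1
P0: v0 -> pp4 = 112
P1: v0 -> pp0 = 40
P2: v0 -> pp0 = 40

Answer: 112 40 40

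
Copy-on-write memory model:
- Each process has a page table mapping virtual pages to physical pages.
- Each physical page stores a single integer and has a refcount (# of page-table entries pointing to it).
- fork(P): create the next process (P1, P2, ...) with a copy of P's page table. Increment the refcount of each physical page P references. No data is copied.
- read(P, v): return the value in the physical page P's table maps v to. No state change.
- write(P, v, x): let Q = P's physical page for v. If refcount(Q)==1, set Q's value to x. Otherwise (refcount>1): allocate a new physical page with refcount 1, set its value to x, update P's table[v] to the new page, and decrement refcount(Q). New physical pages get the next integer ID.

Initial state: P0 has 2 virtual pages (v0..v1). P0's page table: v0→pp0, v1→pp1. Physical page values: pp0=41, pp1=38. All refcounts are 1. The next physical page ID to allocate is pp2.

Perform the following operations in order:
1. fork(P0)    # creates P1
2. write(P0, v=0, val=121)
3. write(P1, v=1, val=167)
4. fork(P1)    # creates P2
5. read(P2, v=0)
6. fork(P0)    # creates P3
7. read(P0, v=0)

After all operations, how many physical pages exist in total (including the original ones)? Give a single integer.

Answer: 4

Derivation:
Op 1: fork(P0) -> P1. 2 ppages; refcounts: pp0:2 pp1:2
Op 2: write(P0, v0, 121). refcount(pp0)=2>1 -> COPY to pp2. 3 ppages; refcounts: pp0:1 pp1:2 pp2:1
Op 3: write(P1, v1, 167). refcount(pp1)=2>1 -> COPY to pp3. 4 ppages; refcounts: pp0:1 pp1:1 pp2:1 pp3:1
Op 4: fork(P1) -> P2. 4 ppages; refcounts: pp0:2 pp1:1 pp2:1 pp3:2
Op 5: read(P2, v0) -> 41. No state change.
Op 6: fork(P0) -> P3. 4 ppages; refcounts: pp0:2 pp1:2 pp2:2 pp3:2
Op 7: read(P0, v0) -> 121. No state change.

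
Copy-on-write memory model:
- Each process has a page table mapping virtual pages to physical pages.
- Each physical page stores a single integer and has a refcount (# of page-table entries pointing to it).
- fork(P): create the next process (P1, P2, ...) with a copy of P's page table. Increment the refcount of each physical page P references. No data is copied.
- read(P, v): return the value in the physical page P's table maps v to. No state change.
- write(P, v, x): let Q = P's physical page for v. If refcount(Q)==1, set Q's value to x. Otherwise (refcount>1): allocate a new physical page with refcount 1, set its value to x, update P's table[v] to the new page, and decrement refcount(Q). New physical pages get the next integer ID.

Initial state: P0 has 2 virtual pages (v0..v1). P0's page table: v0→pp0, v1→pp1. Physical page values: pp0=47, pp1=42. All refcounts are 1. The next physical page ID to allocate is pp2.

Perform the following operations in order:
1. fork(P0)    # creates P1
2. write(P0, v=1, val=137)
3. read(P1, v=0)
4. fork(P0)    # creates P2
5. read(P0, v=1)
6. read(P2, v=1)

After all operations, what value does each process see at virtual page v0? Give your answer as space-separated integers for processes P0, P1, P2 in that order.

Answer: 47 47 47

Derivation:
Op 1: fork(P0) -> P1. 2 ppages; refcounts: pp0:2 pp1:2
Op 2: write(P0, v1, 137). refcount(pp1)=2>1 -> COPY to pp2. 3 ppages; refcounts: pp0:2 pp1:1 pp2:1
Op 3: read(P1, v0) -> 47. No state change.
Op 4: fork(P0) -> P2. 3 ppages; refcounts: pp0:3 pp1:1 pp2:2
Op 5: read(P0, v1) -> 137. No state change.
Op 6: read(P2, v1) -> 137. No state change.
P0: v0 -> pp0 = 47
P1: v0 -> pp0 = 47
P2: v0 -> pp0 = 47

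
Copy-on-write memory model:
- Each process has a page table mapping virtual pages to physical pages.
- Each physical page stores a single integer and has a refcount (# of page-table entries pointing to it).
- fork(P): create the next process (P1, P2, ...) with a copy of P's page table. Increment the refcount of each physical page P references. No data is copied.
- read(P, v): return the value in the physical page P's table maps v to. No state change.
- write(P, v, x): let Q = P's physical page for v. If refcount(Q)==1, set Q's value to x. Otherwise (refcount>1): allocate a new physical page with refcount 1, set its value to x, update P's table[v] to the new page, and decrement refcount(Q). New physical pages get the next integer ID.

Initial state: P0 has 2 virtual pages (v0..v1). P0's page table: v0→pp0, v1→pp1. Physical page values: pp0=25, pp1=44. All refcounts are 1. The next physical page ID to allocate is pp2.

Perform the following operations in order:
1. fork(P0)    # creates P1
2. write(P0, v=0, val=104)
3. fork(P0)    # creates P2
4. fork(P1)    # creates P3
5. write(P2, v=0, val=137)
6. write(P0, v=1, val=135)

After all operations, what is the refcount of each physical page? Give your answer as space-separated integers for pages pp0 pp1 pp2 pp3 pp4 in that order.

Answer: 2 3 1 1 1

Derivation:
Op 1: fork(P0) -> P1. 2 ppages; refcounts: pp0:2 pp1:2
Op 2: write(P0, v0, 104). refcount(pp0)=2>1 -> COPY to pp2. 3 ppages; refcounts: pp0:1 pp1:2 pp2:1
Op 3: fork(P0) -> P2. 3 ppages; refcounts: pp0:1 pp1:3 pp2:2
Op 4: fork(P1) -> P3. 3 ppages; refcounts: pp0:2 pp1:4 pp2:2
Op 5: write(P2, v0, 137). refcount(pp2)=2>1 -> COPY to pp3. 4 ppages; refcounts: pp0:2 pp1:4 pp2:1 pp3:1
Op 6: write(P0, v1, 135). refcount(pp1)=4>1 -> COPY to pp4. 5 ppages; refcounts: pp0:2 pp1:3 pp2:1 pp3:1 pp4:1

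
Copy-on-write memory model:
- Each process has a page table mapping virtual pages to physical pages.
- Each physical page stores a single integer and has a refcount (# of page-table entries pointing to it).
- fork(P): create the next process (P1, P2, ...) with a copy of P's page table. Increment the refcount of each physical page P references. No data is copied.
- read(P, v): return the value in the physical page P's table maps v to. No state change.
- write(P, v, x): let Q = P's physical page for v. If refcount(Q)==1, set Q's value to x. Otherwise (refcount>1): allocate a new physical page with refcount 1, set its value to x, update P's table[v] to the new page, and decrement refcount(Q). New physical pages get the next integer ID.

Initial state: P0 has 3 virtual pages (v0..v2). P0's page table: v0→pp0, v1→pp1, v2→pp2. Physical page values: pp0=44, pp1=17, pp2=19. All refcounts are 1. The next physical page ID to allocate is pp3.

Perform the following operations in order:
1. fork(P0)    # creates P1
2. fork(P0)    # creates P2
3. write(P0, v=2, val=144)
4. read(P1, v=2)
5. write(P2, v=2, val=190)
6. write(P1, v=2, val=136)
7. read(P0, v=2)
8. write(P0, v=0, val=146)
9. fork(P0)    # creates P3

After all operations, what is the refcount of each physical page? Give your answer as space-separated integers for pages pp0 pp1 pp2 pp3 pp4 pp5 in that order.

Answer: 2 4 1 2 1 2

Derivation:
Op 1: fork(P0) -> P1. 3 ppages; refcounts: pp0:2 pp1:2 pp2:2
Op 2: fork(P0) -> P2. 3 ppages; refcounts: pp0:3 pp1:3 pp2:3
Op 3: write(P0, v2, 144). refcount(pp2)=3>1 -> COPY to pp3. 4 ppages; refcounts: pp0:3 pp1:3 pp2:2 pp3:1
Op 4: read(P1, v2) -> 19. No state change.
Op 5: write(P2, v2, 190). refcount(pp2)=2>1 -> COPY to pp4. 5 ppages; refcounts: pp0:3 pp1:3 pp2:1 pp3:1 pp4:1
Op 6: write(P1, v2, 136). refcount(pp2)=1 -> write in place. 5 ppages; refcounts: pp0:3 pp1:3 pp2:1 pp3:1 pp4:1
Op 7: read(P0, v2) -> 144. No state change.
Op 8: write(P0, v0, 146). refcount(pp0)=3>1 -> COPY to pp5. 6 ppages; refcounts: pp0:2 pp1:3 pp2:1 pp3:1 pp4:1 pp5:1
Op 9: fork(P0) -> P3. 6 ppages; refcounts: pp0:2 pp1:4 pp2:1 pp3:2 pp4:1 pp5:2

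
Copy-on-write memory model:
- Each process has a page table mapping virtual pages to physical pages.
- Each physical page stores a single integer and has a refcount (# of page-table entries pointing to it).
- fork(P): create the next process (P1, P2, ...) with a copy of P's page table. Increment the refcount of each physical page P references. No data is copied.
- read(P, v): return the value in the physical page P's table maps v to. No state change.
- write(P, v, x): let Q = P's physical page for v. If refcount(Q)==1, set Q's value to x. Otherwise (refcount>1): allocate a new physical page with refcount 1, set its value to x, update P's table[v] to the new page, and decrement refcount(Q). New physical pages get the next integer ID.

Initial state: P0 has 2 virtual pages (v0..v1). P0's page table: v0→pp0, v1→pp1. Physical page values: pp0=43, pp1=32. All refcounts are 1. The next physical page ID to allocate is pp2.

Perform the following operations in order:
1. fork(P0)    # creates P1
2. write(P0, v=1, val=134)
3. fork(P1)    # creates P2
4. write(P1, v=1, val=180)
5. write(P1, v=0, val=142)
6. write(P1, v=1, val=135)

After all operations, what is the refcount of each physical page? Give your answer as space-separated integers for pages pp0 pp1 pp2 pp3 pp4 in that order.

Op 1: fork(P0) -> P1. 2 ppages; refcounts: pp0:2 pp1:2
Op 2: write(P0, v1, 134). refcount(pp1)=2>1 -> COPY to pp2. 3 ppages; refcounts: pp0:2 pp1:1 pp2:1
Op 3: fork(P1) -> P2. 3 ppages; refcounts: pp0:3 pp1:2 pp2:1
Op 4: write(P1, v1, 180). refcount(pp1)=2>1 -> COPY to pp3. 4 ppages; refcounts: pp0:3 pp1:1 pp2:1 pp3:1
Op 5: write(P1, v0, 142). refcount(pp0)=3>1 -> COPY to pp4. 5 ppages; refcounts: pp0:2 pp1:1 pp2:1 pp3:1 pp4:1
Op 6: write(P1, v1, 135). refcount(pp3)=1 -> write in place. 5 ppages; refcounts: pp0:2 pp1:1 pp2:1 pp3:1 pp4:1

Answer: 2 1 1 1 1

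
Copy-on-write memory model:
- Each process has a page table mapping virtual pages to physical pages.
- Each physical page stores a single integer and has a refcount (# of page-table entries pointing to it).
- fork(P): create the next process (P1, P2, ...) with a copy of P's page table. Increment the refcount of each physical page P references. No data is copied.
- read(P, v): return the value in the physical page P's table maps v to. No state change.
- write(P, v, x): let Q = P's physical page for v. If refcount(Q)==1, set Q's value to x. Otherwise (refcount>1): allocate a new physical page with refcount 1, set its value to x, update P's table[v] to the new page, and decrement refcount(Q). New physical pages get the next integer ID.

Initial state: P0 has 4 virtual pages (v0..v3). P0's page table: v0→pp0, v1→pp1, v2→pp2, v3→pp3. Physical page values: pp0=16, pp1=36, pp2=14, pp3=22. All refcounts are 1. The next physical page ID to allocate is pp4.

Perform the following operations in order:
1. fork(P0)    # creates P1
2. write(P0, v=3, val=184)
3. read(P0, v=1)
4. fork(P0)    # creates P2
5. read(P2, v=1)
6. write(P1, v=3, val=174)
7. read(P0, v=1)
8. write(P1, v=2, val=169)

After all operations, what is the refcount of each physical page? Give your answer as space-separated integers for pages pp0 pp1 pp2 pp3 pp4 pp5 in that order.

Op 1: fork(P0) -> P1. 4 ppages; refcounts: pp0:2 pp1:2 pp2:2 pp3:2
Op 2: write(P0, v3, 184). refcount(pp3)=2>1 -> COPY to pp4. 5 ppages; refcounts: pp0:2 pp1:2 pp2:2 pp3:1 pp4:1
Op 3: read(P0, v1) -> 36. No state change.
Op 4: fork(P0) -> P2. 5 ppages; refcounts: pp0:3 pp1:3 pp2:3 pp3:1 pp4:2
Op 5: read(P2, v1) -> 36. No state change.
Op 6: write(P1, v3, 174). refcount(pp3)=1 -> write in place. 5 ppages; refcounts: pp0:3 pp1:3 pp2:3 pp3:1 pp4:2
Op 7: read(P0, v1) -> 36. No state change.
Op 8: write(P1, v2, 169). refcount(pp2)=3>1 -> COPY to pp5. 6 ppages; refcounts: pp0:3 pp1:3 pp2:2 pp3:1 pp4:2 pp5:1

Answer: 3 3 2 1 2 1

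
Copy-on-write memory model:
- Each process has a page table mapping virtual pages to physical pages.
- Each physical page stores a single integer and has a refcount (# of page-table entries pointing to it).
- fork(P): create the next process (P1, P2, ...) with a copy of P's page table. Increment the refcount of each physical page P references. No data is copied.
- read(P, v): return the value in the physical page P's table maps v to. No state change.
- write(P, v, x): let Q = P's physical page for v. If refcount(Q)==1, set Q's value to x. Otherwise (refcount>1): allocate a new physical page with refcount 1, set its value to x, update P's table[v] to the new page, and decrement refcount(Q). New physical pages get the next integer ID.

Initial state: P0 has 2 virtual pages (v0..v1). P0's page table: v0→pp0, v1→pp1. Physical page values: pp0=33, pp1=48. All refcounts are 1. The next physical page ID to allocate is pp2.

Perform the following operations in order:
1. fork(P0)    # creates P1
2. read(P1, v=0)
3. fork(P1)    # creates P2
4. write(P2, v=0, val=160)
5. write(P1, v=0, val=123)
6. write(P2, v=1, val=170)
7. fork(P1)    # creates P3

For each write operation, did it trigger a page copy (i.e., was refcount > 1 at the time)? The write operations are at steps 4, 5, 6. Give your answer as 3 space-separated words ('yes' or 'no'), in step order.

Op 1: fork(P0) -> P1. 2 ppages; refcounts: pp0:2 pp1:2
Op 2: read(P1, v0) -> 33. No state change.
Op 3: fork(P1) -> P2. 2 ppages; refcounts: pp0:3 pp1:3
Op 4: write(P2, v0, 160). refcount(pp0)=3>1 -> COPY to pp2. 3 ppages; refcounts: pp0:2 pp1:3 pp2:1
Op 5: write(P1, v0, 123). refcount(pp0)=2>1 -> COPY to pp3. 4 ppages; refcounts: pp0:1 pp1:3 pp2:1 pp3:1
Op 6: write(P2, v1, 170). refcount(pp1)=3>1 -> COPY to pp4. 5 ppages; refcounts: pp0:1 pp1:2 pp2:1 pp3:1 pp4:1
Op 7: fork(P1) -> P3. 5 ppages; refcounts: pp0:1 pp1:3 pp2:1 pp3:2 pp4:1

yes yes yes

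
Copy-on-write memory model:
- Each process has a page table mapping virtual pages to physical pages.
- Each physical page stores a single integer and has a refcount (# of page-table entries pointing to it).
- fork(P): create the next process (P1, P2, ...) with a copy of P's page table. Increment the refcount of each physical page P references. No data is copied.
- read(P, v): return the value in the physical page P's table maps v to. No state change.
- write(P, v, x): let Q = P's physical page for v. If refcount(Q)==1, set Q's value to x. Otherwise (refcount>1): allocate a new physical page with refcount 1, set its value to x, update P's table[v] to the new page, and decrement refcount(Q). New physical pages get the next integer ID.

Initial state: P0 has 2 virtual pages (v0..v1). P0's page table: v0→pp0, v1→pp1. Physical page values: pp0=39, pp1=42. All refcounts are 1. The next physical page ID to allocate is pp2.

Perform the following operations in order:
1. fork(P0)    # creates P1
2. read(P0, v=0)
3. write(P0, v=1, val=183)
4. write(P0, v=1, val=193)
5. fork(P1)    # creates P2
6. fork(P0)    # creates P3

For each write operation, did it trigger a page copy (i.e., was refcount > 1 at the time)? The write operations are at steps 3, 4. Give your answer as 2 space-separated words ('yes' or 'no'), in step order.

Op 1: fork(P0) -> P1. 2 ppages; refcounts: pp0:2 pp1:2
Op 2: read(P0, v0) -> 39. No state change.
Op 3: write(P0, v1, 183). refcount(pp1)=2>1 -> COPY to pp2. 3 ppages; refcounts: pp0:2 pp1:1 pp2:1
Op 4: write(P0, v1, 193). refcount(pp2)=1 -> write in place. 3 ppages; refcounts: pp0:2 pp1:1 pp2:1
Op 5: fork(P1) -> P2. 3 ppages; refcounts: pp0:3 pp1:2 pp2:1
Op 6: fork(P0) -> P3. 3 ppages; refcounts: pp0:4 pp1:2 pp2:2

yes no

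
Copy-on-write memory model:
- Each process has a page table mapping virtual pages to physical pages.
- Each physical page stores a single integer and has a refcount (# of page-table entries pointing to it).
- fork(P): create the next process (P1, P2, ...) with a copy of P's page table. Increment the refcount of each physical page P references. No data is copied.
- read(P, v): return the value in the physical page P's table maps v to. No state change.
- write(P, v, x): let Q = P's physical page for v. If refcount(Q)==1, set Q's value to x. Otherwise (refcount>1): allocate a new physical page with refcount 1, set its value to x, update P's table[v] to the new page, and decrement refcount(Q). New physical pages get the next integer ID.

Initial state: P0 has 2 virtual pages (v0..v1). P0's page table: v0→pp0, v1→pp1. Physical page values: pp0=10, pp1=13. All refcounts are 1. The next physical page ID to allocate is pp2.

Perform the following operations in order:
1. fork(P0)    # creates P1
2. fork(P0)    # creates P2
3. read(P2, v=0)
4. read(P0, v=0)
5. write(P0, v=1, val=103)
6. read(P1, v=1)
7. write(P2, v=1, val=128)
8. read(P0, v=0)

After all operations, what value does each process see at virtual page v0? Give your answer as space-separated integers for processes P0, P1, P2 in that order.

Answer: 10 10 10

Derivation:
Op 1: fork(P0) -> P1. 2 ppages; refcounts: pp0:2 pp1:2
Op 2: fork(P0) -> P2. 2 ppages; refcounts: pp0:3 pp1:3
Op 3: read(P2, v0) -> 10. No state change.
Op 4: read(P0, v0) -> 10. No state change.
Op 5: write(P0, v1, 103). refcount(pp1)=3>1 -> COPY to pp2. 3 ppages; refcounts: pp0:3 pp1:2 pp2:1
Op 6: read(P1, v1) -> 13. No state change.
Op 7: write(P2, v1, 128). refcount(pp1)=2>1 -> COPY to pp3. 4 ppages; refcounts: pp0:3 pp1:1 pp2:1 pp3:1
Op 8: read(P0, v0) -> 10. No state change.
P0: v0 -> pp0 = 10
P1: v0 -> pp0 = 10
P2: v0 -> pp0 = 10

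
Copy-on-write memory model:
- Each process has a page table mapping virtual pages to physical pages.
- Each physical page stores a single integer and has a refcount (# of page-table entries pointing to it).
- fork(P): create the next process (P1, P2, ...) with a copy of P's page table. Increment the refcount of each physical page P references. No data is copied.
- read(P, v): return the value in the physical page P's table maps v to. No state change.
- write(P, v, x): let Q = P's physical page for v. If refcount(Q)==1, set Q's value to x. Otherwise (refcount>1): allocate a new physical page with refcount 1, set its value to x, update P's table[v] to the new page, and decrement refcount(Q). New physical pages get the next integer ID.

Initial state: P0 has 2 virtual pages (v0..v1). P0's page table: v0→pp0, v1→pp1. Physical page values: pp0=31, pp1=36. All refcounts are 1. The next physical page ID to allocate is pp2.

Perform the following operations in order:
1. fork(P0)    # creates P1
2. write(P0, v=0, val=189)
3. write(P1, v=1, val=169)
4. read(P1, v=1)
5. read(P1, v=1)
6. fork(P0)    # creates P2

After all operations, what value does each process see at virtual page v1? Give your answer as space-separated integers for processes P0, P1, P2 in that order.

Op 1: fork(P0) -> P1. 2 ppages; refcounts: pp0:2 pp1:2
Op 2: write(P0, v0, 189). refcount(pp0)=2>1 -> COPY to pp2. 3 ppages; refcounts: pp0:1 pp1:2 pp2:1
Op 3: write(P1, v1, 169). refcount(pp1)=2>1 -> COPY to pp3. 4 ppages; refcounts: pp0:1 pp1:1 pp2:1 pp3:1
Op 4: read(P1, v1) -> 169. No state change.
Op 5: read(P1, v1) -> 169. No state change.
Op 6: fork(P0) -> P2. 4 ppages; refcounts: pp0:1 pp1:2 pp2:2 pp3:1
P0: v1 -> pp1 = 36
P1: v1 -> pp3 = 169
P2: v1 -> pp1 = 36

Answer: 36 169 36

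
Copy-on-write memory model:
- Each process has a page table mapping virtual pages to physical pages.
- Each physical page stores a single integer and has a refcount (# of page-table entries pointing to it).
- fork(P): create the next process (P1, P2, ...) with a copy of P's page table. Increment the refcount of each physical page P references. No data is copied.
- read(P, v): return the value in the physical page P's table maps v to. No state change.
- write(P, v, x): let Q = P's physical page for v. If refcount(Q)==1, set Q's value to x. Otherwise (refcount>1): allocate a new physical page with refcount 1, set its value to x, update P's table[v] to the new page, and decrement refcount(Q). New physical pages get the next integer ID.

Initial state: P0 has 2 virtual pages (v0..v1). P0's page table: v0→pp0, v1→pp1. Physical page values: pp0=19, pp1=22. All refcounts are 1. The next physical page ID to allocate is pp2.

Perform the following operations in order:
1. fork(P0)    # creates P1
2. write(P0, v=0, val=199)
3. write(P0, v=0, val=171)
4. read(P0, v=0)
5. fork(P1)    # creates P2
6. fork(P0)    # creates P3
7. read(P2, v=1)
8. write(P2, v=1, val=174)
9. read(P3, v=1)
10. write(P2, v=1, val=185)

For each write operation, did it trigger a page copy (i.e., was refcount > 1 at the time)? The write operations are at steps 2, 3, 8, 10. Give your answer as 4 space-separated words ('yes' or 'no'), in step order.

Op 1: fork(P0) -> P1. 2 ppages; refcounts: pp0:2 pp1:2
Op 2: write(P0, v0, 199). refcount(pp0)=2>1 -> COPY to pp2. 3 ppages; refcounts: pp0:1 pp1:2 pp2:1
Op 3: write(P0, v0, 171). refcount(pp2)=1 -> write in place. 3 ppages; refcounts: pp0:1 pp1:2 pp2:1
Op 4: read(P0, v0) -> 171. No state change.
Op 5: fork(P1) -> P2. 3 ppages; refcounts: pp0:2 pp1:3 pp2:1
Op 6: fork(P0) -> P3. 3 ppages; refcounts: pp0:2 pp1:4 pp2:2
Op 7: read(P2, v1) -> 22. No state change.
Op 8: write(P2, v1, 174). refcount(pp1)=4>1 -> COPY to pp3. 4 ppages; refcounts: pp0:2 pp1:3 pp2:2 pp3:1
Op 9: read(P3, v1) -> 22. No state change.
Op 10: write(P2, v1, 185). refcount(pp3)=1 -> write in place. 4 ppages; refcounts: pp0:2 pp1:3 pp2:2 pp3:1

yes no yes no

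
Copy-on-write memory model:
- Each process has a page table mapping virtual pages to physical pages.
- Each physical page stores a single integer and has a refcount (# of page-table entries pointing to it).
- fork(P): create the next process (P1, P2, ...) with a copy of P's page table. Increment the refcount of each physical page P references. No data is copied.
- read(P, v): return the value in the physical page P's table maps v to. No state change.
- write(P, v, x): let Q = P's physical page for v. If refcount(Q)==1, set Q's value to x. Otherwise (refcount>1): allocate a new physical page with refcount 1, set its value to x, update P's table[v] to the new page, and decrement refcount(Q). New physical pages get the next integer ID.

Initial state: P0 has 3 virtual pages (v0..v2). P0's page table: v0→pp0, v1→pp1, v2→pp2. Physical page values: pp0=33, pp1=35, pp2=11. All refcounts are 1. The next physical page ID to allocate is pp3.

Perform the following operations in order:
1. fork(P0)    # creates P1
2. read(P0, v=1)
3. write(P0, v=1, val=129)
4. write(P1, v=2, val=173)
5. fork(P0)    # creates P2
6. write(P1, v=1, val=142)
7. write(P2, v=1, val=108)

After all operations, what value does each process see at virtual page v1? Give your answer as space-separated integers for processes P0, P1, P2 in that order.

Answer: 129 142 108

Derivation:
Op 1: fork(P0) -> P1. 3 ppages; refcounts: pp0:2 pp1:2 pp2:2
Op 2: read(P0, v1) -> 35. No state change.
Op 3: write(P0, v1, 129). refcount(pp1)=2>1 -> COPY to pp3. 4 ppages; refcounts: pp0:2 pp1:1 pp2:2 pp3:1
Op 4: write(P1, v2, 173). refcount(pp2)=2>1 -> COPY to pp4. 5 ppages; refcounts: pp0:2 pp1:1 pp2:1 pp3:1 pp4:1
Op 5: fork(P0) -> P2. 5 ppages; refcounts: pp0:3 pp1:1 pp2:2 pp3:2 pp4:1
Op 6: write(P1, v1, 142). refcount(pp1)=1 -> write in place. 5 ppages; refcounts: pp0:3 pp1:1 pp2:2 pp3:2 pp4:1
Op 7: write(P2, v1, 108). refcount(pp3)=2>1 -> COPY to pp5. 6 ppages; refcounts: pp0:3 pp1:1 pp2:2 pp3:1 pp4:1 pp5:1
P0: v1 -> pp3 = 129
P1: v1 -> pp1 = 142
P2: v1 -> pp5 = 108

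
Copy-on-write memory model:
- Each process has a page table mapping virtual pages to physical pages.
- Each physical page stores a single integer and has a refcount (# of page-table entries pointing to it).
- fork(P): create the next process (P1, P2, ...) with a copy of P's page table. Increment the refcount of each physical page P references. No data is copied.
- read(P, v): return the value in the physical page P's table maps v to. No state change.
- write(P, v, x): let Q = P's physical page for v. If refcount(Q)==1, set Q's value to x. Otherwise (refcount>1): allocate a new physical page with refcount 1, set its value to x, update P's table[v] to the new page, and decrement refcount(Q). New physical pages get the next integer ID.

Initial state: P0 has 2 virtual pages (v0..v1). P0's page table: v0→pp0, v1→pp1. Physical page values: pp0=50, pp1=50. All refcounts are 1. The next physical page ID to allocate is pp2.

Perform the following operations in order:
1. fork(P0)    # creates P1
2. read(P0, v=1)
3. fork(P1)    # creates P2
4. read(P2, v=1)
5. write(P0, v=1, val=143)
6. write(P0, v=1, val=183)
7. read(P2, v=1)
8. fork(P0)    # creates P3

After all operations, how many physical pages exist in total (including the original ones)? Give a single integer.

Answer: 3

Derivation:
Op 1: fork(P0) -> P1. 2 ppages; refcounts: pp0:2 pp1:2
Op 2: read(P0, v1) -> 50. No state change.
Op 3: fork(P1) -> P2. 2 ppages; refcounts: pp0:3 pp1:3
Op 4: read(P2, v1) -> 50. No state change.
Op 5: write(P0, v1, 143). refcount(pp1)=3>1 -> COPY to pp2. 3 ppages; refcounts: pp0:3 pp1:2 pp2:1
Op 6: write(P0, v1, 183). refcount(pp2)=1 -> write in place. 3 ppages; refcounts: pp0:3 pp1:2 pp2:1
Op 7: read(P2, v1) -> 50. No state change.
Op 8: fork(P0) -> P3. 3 ppages; refcounts: pp0:4 pp1:2 pp2:2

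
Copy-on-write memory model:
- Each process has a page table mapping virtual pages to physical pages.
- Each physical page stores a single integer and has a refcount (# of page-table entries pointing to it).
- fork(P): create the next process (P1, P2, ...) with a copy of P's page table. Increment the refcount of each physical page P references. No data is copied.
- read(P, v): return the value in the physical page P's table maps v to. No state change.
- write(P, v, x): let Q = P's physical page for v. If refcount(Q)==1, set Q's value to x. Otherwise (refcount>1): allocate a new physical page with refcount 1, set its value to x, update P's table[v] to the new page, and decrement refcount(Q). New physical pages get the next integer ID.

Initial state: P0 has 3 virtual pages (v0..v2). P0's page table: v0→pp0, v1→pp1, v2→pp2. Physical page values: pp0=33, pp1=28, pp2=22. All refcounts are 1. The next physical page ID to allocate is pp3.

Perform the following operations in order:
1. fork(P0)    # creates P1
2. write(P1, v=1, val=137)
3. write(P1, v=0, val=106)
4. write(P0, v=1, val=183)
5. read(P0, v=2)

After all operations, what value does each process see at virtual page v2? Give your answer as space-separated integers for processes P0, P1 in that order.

Op 1: fork(P0) -> P1. 3 ppages; refcounts: pp0:2 pp1:2 pp2:2
Op 2: write(P1, v1, 137). refcount(pp1)=2>1 -> COPY to pp3. 4 ppages; refcounts: pp0:2 pp1:1 pp2:2 pp3:1
Op 3: write(P1, v0, 106). refcount(pp0)=2>1 -> COPY to pp4. 5 ppages; refcounts: pp0:1 pp1:1 pp2:2 pp3:1 pp4:1
Op 4: write(P0, v1, 183). refcount(pp1)=1 -> write in place. 5 ppages; refcounts: pp0:1 pp1:1 pp2:2 pp3:1 pp4:1
Op 5: read(P0, v2) -> 22. No state change.
P0: v2 -> pp2 = 22
P1: v2 -> pp2 = 22

Answer: 22 22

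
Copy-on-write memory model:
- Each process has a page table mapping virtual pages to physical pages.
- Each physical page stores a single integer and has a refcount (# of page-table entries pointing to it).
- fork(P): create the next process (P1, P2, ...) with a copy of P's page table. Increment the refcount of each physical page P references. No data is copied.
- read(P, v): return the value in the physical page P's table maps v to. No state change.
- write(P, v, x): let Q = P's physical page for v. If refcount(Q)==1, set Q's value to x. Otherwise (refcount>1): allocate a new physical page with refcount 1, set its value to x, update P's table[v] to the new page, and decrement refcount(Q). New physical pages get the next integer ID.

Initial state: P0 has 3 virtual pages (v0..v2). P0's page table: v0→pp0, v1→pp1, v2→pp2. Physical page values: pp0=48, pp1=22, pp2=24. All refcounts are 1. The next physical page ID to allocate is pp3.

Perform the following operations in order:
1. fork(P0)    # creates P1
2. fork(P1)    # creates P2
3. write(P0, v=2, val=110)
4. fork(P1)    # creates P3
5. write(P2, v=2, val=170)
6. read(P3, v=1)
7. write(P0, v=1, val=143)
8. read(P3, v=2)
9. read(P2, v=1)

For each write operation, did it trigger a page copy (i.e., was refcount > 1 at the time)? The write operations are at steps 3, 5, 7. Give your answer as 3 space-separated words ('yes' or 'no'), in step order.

Op 1: fork(P0) -> P1. 3 ppages; refcounts: pp0:2 pp1:2 pp2:2
Op 2: fork(P1) -> P2. 3 ppages; refcounts: pp0:3 pp1:3 pp2:3
Op 3: write(P0, v2, 110). refcount(pp2)=3>1 -> COPY to pp3. 4 ppages; refcounts: pp0:3 pp1:3 pp2:2 pp3:1
Op 4: fork(P1) -> P3. 4 ppages; refcounts: pp0:4 pp1:4 pp2:3 pp3:1
Op 5: write(P2, v2, 170). refcount(pp2)=3>1 -> COPY to pp4. 5 ppages; refcounts: pp0:4 pp1:4 pp2:2 pp3:1 pp4:1
Op 6: read(P3, v1) -> 22. No state change.
Op 7: write(P0, v1, 143). refcount(pp1)=4>1 -> COPY to pp5. 6 ppages; refcounts: pp0:4 pp1:3 pp2:2 pp3:1 pp4:1 pp5:1
Op 8: read(P3, v2) -> 24. No state change.
Op 9: read(P2, v1) -> 22. No state change.

yes yes yes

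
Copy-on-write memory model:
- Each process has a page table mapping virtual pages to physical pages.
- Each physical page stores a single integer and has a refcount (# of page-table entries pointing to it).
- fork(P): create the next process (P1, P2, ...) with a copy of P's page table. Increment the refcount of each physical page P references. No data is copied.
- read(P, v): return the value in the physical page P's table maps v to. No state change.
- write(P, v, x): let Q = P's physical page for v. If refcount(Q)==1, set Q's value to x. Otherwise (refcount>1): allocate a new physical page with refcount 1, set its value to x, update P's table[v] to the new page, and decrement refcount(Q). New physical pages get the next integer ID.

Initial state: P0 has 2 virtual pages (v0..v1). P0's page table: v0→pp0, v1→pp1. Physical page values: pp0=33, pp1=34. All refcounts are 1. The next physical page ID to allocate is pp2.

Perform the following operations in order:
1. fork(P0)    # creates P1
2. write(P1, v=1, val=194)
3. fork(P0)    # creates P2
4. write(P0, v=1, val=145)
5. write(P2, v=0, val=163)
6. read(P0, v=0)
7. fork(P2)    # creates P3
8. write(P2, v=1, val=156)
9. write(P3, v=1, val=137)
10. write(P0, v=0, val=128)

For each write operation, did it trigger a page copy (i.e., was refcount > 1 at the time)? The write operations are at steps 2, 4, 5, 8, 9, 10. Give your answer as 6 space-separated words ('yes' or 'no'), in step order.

Op 1: fork(P0) -> P1. 2 ppages; refcounts: pp0:2 pp1:2
Op 2: write(P1, v1, 194). refcount(pp1)=2>1 -> COPY to pp2. 3 ppages; refcounts: pp0:2 pp1:1 pp2:1
Op 3: fork(P0) -> P2. 3 ppages; refcounts: pp0:3 pp1:2 pp2:1
Op 4: write(P0, v1, 145). refcount(pp1)=2>1 -> COPY to pp3. 4 ppages; refcounts: pp0:3 pp1:1 pp2:1 pp3:1
Op 5: write(P2, v0, 163). refcount(pp0)=3>1 -> COPY to pp4. 5 ppages; refcounts: pp0:2 pp1:1 pp2:1 pp3:1 pp4:1
Op 6: read(P0, v0) -> 33. No state change.
Op 7: fork(P2) -> P3. 5 ppages; refcounts: pp0:2 pp1:2 pp2:1 pp3:1 pp4:2
Op 8: write(P2, v1, 156). refcount(pp1)=2>1 -> COPY to pp5. 6 ppages; refcounts: pp0:2 pp1:1 pp2:1 pp3:1 pp4:2 pp5:1
Op 9: write(P3, v1, 137). refcount(pp1)=1 -> write in place. 6 ppages; refcounts: pp0:2 pp1:1 pp2:1 pp3:1 pp4:2 pp5:1
Op 10: write(P0, v0, 128). refcount(pp0)=2>1 -> COPY to pp6. 7 ppages; refcounts: pp0:1 pp1:1 pp2:1 pp3:1 pp4:2 pp5:1 pp6:1

yes yes yes yes no yes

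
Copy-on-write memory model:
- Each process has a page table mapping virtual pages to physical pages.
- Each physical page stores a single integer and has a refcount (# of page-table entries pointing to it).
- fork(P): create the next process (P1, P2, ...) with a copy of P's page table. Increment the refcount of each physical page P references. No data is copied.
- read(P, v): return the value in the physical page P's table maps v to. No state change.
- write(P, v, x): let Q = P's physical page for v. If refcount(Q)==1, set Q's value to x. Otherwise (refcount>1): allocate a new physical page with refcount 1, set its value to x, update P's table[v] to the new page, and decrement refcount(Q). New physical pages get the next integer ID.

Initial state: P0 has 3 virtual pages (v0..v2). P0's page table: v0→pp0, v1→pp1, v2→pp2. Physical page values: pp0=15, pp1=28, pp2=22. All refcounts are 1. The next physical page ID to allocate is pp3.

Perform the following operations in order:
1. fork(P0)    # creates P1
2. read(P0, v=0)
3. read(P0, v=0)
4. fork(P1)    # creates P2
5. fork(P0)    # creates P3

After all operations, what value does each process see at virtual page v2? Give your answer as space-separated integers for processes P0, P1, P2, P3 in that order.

Answer: 22 22 22 22

Derivation:
Op 1: fork(P0) -> P1. 3 ppages; refcounts: pp0:2 pp1:2 pp2:2
Op 2: read(P0, v0) -> 15. No state change.
Op 3: read(P0, v0) -> 15. No state change.
Op 4: fork(P1) -> P2. 3 ppages; refcounts: pp0:3 pp1:3 pp2:3
Op 5: fork(P0) -> P3. 3 ppages; refcounts: pp0:4 pp1:4 pp2:4
P0: v2 -> pp2 = 22
P1: v2 -> pp2 = 22
P2: v2 -> pp2 = 22
P3: v2 -> pp2 = 22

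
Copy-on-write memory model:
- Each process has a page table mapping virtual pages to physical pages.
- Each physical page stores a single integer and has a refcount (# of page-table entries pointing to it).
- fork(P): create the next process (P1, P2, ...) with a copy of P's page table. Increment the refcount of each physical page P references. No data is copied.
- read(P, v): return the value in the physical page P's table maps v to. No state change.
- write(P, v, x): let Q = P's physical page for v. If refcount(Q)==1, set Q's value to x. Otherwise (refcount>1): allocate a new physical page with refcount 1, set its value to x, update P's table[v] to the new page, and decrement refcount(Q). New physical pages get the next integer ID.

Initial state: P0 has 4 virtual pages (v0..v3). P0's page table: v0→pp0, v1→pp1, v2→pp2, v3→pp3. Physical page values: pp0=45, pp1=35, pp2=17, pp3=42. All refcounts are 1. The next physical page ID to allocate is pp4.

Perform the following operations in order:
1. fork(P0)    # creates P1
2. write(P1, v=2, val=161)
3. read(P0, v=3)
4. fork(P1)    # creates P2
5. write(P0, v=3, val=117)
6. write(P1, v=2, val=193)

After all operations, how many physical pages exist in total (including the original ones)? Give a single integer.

Op 1: fork(P0) -> P1. 4 ppages; refcounts: pp0:2 pp1:2 pp2:2 pp3:2
Op 2: write(P1, v2, 161). refcount(pp2)=2>1 -> COPY to pp4. 5 ppages; refcounts: pp0:2 pp1:2 pp2:1 pp3:2 pp4:1
Op 3: read(P0, v3) -> 42. No state change.
Op 4: fork(P1) -> P2. 5 ppages; refcounts: pp0:3 pp1:3 pp2:1 pp3:3 pp4:2
Op 5: write(P0, v3, 117). refcount(pp3)=3>1 -> COPY to pp5. 6 ppages; refcounts: pp0:3 pp1:3 pp2:1 pp3:2 pp4:2 pp5:1
Op 6: write(P1, v2, 193). refcount(pp4)=2>1 -> COPY to pp6. 7 ppages; refcounts: pp0:3 pp1:3 pp2:1 pp3:2 pp4:1 pp5:1 pp6:1

Answer: 7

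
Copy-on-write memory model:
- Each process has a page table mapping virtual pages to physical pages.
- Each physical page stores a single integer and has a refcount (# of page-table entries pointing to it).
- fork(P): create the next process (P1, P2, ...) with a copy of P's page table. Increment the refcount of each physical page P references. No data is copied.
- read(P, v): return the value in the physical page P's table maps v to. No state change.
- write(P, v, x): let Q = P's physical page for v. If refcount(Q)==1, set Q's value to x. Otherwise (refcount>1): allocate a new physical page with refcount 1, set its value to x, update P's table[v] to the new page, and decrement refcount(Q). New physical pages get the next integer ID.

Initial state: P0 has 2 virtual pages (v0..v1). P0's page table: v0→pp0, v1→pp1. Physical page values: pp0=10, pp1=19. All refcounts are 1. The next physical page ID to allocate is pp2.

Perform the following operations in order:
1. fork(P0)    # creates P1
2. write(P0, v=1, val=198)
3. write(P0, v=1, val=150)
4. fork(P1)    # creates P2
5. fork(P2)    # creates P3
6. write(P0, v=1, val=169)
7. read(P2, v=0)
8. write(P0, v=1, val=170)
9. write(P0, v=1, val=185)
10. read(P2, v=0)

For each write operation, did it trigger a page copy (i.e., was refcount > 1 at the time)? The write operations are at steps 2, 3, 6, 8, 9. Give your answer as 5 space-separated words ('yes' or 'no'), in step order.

Op 1: fork(P0) -> P1. 2 ppages; refcounts: pp0:2 pp1:2
Op 2: write(P0, v1, 198). refcount(pp1)=2>1 -> COPY to pp2. 3 ppages; refcounts: pp0:2 pp1:1 pp2:1
Op 3: write(P0, v1, 150). refcount(pp2)=1 -> write in place. 3 ppages; refcounts: pp0:2 pp1:1 pp2:1
Op 4: fork(P1) -> P2. 3 ppages; refcounts: pp0:3 pp1:2 pp2:1
Op 5: fork(P2) -> P3. 3 ppages; refcounts: pp0:4 pp1:3 pp2:1
Op 6: write(P0, v1, 169). refcount(pp2)=1 -> write in place. 3 ppages; refcounts: pp0:4 pp1:3 pp2:1
Op 7: read(P2, v0) -> 10. No state change.
Op 8: write(P0, v1, 170). refcount(pp2)=1 -> write in place. 3 ppages; refcounts: pp0:4 pp1:3 pp2:1
Op 9: write(P0, v1, 185). refcount(pp2)=1 -> write in place. 3 ppages; refcounts: pp0:4 pp1:3 pp2:1
Op 10: read(P2, v0) -> 10. No state change.

yes no no no no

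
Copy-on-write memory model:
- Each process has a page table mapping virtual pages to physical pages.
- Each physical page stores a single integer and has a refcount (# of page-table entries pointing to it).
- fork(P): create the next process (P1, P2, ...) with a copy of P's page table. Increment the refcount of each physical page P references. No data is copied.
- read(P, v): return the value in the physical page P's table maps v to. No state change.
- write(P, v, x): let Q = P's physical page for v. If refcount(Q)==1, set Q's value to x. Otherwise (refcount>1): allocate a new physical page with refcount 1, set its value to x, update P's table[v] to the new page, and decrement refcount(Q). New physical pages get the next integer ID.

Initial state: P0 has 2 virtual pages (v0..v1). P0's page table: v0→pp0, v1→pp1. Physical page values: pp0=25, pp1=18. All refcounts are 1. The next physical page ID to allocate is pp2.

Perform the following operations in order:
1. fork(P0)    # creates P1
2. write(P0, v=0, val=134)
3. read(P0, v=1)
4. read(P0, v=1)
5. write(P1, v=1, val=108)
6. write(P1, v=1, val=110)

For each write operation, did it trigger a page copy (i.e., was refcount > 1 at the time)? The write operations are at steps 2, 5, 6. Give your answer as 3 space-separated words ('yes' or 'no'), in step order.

Op 1: fork(P0) -> P1. 2 ppages; refcounts: pp0:2 pp1:2
Op 2: write(P0, v0, 134). refcount(pp0)=2>1 -> COPY to pp2. 3 ppages; refcounts: pp0:1 pp1:2 pp2:1
Op 3: read(P0, v1) -> 18. No state change.
Op 4: read(P0, v1) -> 18. No state change.
Op 5: write(P1, v1, 108). refcount(pp1)=2>1 -> COPY to pp3. 4 ppages; refcounts: pp0:1 pp1:1 pp2:1 pp3:1
Op 6: write(P1, v1, 110). refcount(pp3)=1 -> write in place. 4 ppages; refcounts: pp0:1 pp1:1 pp2:1 pp3:1

yes yes no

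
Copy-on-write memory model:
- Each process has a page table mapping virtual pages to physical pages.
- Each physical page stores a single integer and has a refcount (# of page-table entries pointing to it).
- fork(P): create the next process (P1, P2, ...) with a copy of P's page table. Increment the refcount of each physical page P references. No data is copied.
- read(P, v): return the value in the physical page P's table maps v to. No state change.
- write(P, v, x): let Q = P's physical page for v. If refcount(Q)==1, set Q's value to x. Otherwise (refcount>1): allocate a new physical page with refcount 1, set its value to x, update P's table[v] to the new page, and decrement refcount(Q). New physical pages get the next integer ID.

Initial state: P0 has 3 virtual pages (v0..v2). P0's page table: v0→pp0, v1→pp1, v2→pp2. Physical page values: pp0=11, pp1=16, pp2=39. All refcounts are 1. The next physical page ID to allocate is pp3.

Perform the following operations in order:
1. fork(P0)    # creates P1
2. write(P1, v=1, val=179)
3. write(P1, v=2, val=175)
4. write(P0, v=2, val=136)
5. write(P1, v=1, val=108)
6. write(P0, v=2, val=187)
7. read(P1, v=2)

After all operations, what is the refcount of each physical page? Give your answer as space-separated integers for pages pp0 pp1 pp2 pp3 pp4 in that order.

Answer: 2 1 1 1 1

Derivation:
Op 1: fork(P0) -> P1. 3 ppages; refcounts: pp0:2 pp1:2 pp2:2
Op 2: write(P1, v1, 179). refcount(pp1)=2>1 -> COPY to pp3. 4 ppages; refcounts: pp0:2 pp1:1 pp2:2 pp3:1
Op 3: write(P1, v2, 175). refcount(pp2)=2>1 -> COPY to pp4. 5 ppages; refcounts: pp0:2 pp1:1 pp2:1 pp3:1 pp4:1
Op 4: write(P0, v2, 136). refcount(pp2)=1 -> write in place. 5 ppages; refcounts: pp0:2 pp1:1 pp2:1 pp3:1 pp4:1
Op 5: write(P1, v1, 108). refcount(pp3)=1 -> write in place. 5 ppages; refcounts: pp0:2 pp1:1 pp2:1 pp3:1 pp4:1
Op 6: write(P0, v2, 187). refcount(pp2)=1 -> write in place. 5 ppages; refcounts: pp0:2 pp1:1 pp2:1 pp3:1 pp4:1
Op 7: read(P1, v2) -> 175. No state change.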